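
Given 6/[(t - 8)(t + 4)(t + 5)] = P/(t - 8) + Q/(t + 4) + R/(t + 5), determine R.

Cover-up at t = -5: R = 6/[(-5 - 8)(-5 + 4)] = 6/[(-13)(-1)] = 6/13


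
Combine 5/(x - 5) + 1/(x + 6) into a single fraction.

Common denominator (x - 5)(x + 6). Numerator: 5(x + 6) + 1(x - 5) = (5x + 30) + (x - 5) = 6x + 25
Result: (6x + 25)/[(x - 5)(x + 6)]


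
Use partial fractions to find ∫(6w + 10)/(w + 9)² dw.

Decompose: A = 6, B = 6·(-9) + 10 = -44, so (6w + 10)/(w + 9)² = 6/(w + 9) - 44/(w + 9)². Integrate: ∫ A/(w + 9) dw = 6 ln|(w + 9)|; ∫ B/(w + 9)² dw = 44/(w + 9). Sum: 6 ln|(w + 9)| + 44/(w + 9) + C


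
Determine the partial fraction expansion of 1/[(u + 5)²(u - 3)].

Cover-up at u=3: R = 1/(3 + 5)² = 1/64. Cover-up at u=-5: Q = 1/(-5 - 3) = -1/8. Comparing u² coeff: P = -R = -1/64
Result: (-1/64)/(u + 5) - (1/8)/(u + 5)² + (1/64)/(u - 3)


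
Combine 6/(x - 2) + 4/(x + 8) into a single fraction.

Common denominator (x - 2)(x + 8). Numerator: 6(x + 8) + 4(x - 2) = (6x + 48) + (4x - 8) = 10x + 40
Result: (10x + 40)/[(x - 2)(x + 8)]


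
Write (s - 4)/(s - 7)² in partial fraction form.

(s - 4) = α(s - 7) + β. At s = 7: β = 1·7 - 4 = 3. Coeff of s: α = 1
Result: 1/(s - 7) + 3/(s - 7)²


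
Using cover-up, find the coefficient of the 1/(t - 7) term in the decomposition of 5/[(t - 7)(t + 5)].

Cover (t - 7), set t=7: 5/((t + 5) at t=7) = 5/(12) = 5/12


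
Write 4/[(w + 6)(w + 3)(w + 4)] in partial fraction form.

Using cover-up method: A = 2/3, B = 4/3, C = -2
Result: (2/3)/(w + 6) + (4/3)/(w + 3) - 2/(w + 4)


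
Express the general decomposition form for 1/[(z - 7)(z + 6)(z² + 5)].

Two linear + quadratic: P/(z - 7) + Q/(z + 6) + (Rz + S)/(z² + 5)


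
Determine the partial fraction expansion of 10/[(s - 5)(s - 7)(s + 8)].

Using cover-up method: α = -5/13, β = 1/3, γ = 2/39
Result: (-5/13)/(s - 5) + (1/3)/(s - 7) + (2/39)/(s + 8)


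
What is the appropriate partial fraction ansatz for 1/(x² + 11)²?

Repeated quadratic factor: (Ax + B)/(x² + 11) + (Cx + D)/(x² + 11)²


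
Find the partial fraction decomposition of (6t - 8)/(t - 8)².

(6t - 8) = P(t - 8) + Q. At t = 8: Q = 6·8 - 8 = 40. Coeff of t: P = 6
Result: 6/(t - 8) + 40/(t - 8)²


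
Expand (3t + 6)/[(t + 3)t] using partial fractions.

At t=-3: A = (3·(-3) + 6)/(-3 - 0) = 1. At t=0: B = (3·0 + 6)/(0 + 3) = 2
Result: 1/(t + 3) + 2/t


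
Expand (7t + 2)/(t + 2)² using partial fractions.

(7t + 2) = P(t + 2) + Q. At t = -2: Q = 7·(-2) + 2 = -12. Coeff of t: P = 7
Result: 7/(t + 2) - 12/(t + 2)²


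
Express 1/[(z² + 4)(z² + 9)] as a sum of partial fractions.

Coefficient matching gives P = R = 0, Q = 1/(9-4) = 1/5, S = -Q = -1/5
Result: (1/5)/(z² + 4) - (1/5)/(z² + 9)


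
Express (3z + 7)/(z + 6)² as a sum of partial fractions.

(3z + 7) = α(z + 6) + β. At z = -6: β = 3·(-6) + 7 = -11. Coeff of z: α = 3
Result: 3/(z + 6) - 11/(z + 6)²


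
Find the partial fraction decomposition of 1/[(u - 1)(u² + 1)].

Cover-up at u = 1: A = 1/(1² + 1) = 1/2. Then B = -A = -1/2, C = -A·(0 + 1) = -1/2
Result: (1/2)/(u - 1) - ((1/2)u + 1/2)/(u² + 1)


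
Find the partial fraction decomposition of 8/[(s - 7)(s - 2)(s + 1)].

Using cover-up method: α = 1/5, β = -8/15, γ = 1/3
Result: (1/5)/(s - 7) - (8/15)/(s - 2) + (1/3)/(s + 1)


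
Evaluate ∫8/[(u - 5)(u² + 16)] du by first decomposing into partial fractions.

Cover-up at u=5: α = 8/(5²+16) = 8/41. Coeff matching: β = -8/41, γ = -40/41. Decomposition: (8/41)/(u - 5) - ((8/41)u + 40/41)/(u² + 16). Integrate: linear → ln, quadratic → (1/2)ln + arctan: (8/41) ln|(u - 5)| - (4/41) ln(u² + 16) - (10/41) arctan(u/4) + C


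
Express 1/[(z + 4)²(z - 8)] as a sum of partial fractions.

Cover-up at z=8: C = 1/(8 + 4)² = 1/144. Cover-up at z=-4: B = 1/(-4 - 8) = -1/12. Comparing z² coeff: A = -C = -1/144
Result: (-1/144)/(z + 4) - (1/12)/(z + 4)² + (1/144)/(z - 8)


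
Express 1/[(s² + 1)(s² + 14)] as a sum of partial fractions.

Coefficient matching gives A = C = 0, B = 1/(14-1) = 1/13, D = -B = -1/13
Result: (1/13)/(s² + 1) - (1/13)/(s² + 14)


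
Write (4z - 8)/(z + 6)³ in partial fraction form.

(4z - 8) = α(z + 6)² + β(z + 6) + γ. At z = -6: γ = 4·(-6) - 8 = -32. Coefficients: α = 0, β = 4
Result: 4/(z + 6)² - 32/(z + 6)³


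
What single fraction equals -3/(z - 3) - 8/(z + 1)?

Common denominator (z - 3)(z + 1). Numerator: -3(z + 1) - 8(z - 3) = (-3z - 3) - (8z - 24) = -11z + 21
Result: (-11z + 21)/[(z - 3)(z + 1)]


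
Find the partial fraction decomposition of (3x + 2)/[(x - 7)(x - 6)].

At x=7: P = (3·7 + 2)/(7 - 6) = 23. At x=6: Q = (3·6 + 2)/(6 - 7) = -20
Result: 23/(x - 7) - 20/(x - 6)


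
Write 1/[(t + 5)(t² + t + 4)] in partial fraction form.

Cover-up at t = -5: A = 1/((-5)² + 1·(-5) + 4) = 1/24. Then B = -A = -1/24, C = -A·(1 - 5) = 1/6
Result: (1/24)/(t + 5) - ((1/24)t - 1/6)/(t² + t + 4)


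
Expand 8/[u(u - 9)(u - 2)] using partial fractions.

Using cover-up method: A = 4/9, B = 8/63, C = -4/7
Result: (4/9)/u + (8/63)/(u - 9) - (4/7)/(u - 2)


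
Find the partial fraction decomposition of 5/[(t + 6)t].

5/(t + 6)t = α/(t + 6) + β/t. α = 5/(-6 - 0) = -5/6, β = 5/(0 + 6) = 5/6
Result: (-5/6)/(t + 6) + (5/6)/t


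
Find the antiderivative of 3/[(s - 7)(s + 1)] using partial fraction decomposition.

Decompose: 3/[(s - 7)(s + 1)] = (3/8)/(s - 7) - (3/8)/(s + 1). Integrate each term: (3/8) ln|(s - 7)| - (3/8) ln|(s + 1)| + C


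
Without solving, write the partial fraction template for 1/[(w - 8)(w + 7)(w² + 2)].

Two linear + quadratic: A/(w - 8) + B/(w + 7) + (Cw + D)/(w² + 2)


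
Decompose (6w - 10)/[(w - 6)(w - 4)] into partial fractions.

At w=6: α = (6·6 - 10)/(6 - 4) = 13. At w=4: β = (6·4 - 10)/(4 - 6) = -7
Result: 13/(w - 6) - 7/(w - 4)


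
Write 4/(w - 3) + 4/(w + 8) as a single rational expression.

Common denominator (w - 3)(w + 8). Numerator: 4(w + 8) + 4(w - 3) = (4w + 32) + (4w - 12) = 8w + 20
Result: (8w + 20)/[(w - 3)(w + 8)]


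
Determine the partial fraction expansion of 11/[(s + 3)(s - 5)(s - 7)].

Using cover-up method: A = 11/80, B = -11/16, C = 11/20
Result: (11/80)/(s + 3) - (11/16)/(s - 5) + (11/20)/(s - 7)


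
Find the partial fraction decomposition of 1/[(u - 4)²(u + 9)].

Cover-up at u=-9: R = 1/(-9 - 4)² = 1/169. Cover-up at u=4: Q = 1/(4 + 9) = 1/13. Comparing u² coeff: P = -R = -1/169
Result: (-1/169)/(u - 4) + (1/13)/(u - 4)² + (1/169)/(u + 9)


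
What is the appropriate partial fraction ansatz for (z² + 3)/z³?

Repeated linear factor (power 3): A/z + B/z² + C/z³


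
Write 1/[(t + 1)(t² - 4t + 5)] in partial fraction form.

Cover-up at t = -1: P = 1/((-1)² - 4·(-1) + 5) = 1/10. Then Q = -P = -1/10, R = -P·(-4 - 1) = 1/2
Result: (1/10)/(t + 1) - ((1/10)t - 1/2)/(t² - 4t + 5)


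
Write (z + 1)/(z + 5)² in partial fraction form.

(z + 1) = A(z + 5) + B. At z = -5: B = 1·(-5) + 1 = -4. Coeff of z: A = 1
Result: 1/(z + 5) - 4/(z + 5)²


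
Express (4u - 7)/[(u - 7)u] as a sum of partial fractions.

At u=7: P = (4·7 - 7)/(7 - 0) = 3. At u=0: Q = (4·0 - 7)/(0 - 7) = 1
Result: 3/(u - 7) + 1/u


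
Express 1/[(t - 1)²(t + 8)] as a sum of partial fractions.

Cover-up at t=-8: γ = 1/(-8 - 1)² = 1/81. Cover-up at t=1: β = 1/(1 + 8) = 1/9. Comparing t² coeff: α = -γ = -1/81
Result: (-1/81)/(t - 1) + (1/9)/(t - 1)² + (1/81)/(t + 8)


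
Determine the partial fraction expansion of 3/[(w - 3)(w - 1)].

3/(w - 3)(w - 1) = P/(w - 3) + Q/(w - 1). P = 3/(3 - 1) = 3/2, Q = 3/(1 - 3) = -3/2
Result: (3/2)/(w - 3) - (3/2)/(w - 1)


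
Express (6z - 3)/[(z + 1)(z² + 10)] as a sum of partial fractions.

At z=-1: α = (6·(-1) - 3)/((-1)² + 10) = -9/11. β = -α = 9/11, γ = 6 - (-1)·α = 57/11
Result: (-9/11)/(z + 1) + ((9/11)z + 57/11)/(z² + 10)


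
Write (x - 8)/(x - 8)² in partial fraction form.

(x - 8) = α(x - 8) + β. At x = 8: β = 1·8 - 8 = 0. Coeff of x: α = 1
Result: 1/(x - 8)


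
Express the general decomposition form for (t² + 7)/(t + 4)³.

Repeated linear factor (power 3): A/(t + 4) + B/(t + 4)² + C/(t + 4)³


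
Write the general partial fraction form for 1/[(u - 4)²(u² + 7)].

Repeated linear + quadratic: α/(u - 4) + β/(u - 4)² + (γu + δ)/(u² + 7)


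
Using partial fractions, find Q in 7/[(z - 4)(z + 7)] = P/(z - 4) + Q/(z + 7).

Cover-up at z = -7: Q = 7/(-7 - 4) = -7/11


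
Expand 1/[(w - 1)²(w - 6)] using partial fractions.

Cover-up at w=6: R = 1/(6 - 1)² = 1/25. Cover-up at w=1: Q = 1/(1 - 6) = -1/5. Comparing w² coeff: P = -R = -1/25
Result: (-1/25)/(w - 1) - (1/5)/(w - 1)² + (1/25)/(w - 6)


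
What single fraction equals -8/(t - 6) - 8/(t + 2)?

Common denominator (t - 6)(t + 2). Numerator: -8(t + 2) - 8(t - 6) = (-8t - 16) - (8t - 48) = -16t + 32
Result: (-16t + 32)/[(t - 6)(t + 2)]


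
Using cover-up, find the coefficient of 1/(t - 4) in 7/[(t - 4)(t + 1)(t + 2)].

Cover (t - 4), set t=4: 7/[(4 + 1)(4 + 2)] = 7/30


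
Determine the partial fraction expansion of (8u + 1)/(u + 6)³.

(8u + 1) = P(u + 6)² + Q(u + 6) + R. At u = -6: R = 8·(-6) + 1 = -47. Coefficients: P = 0, Q = 8
Result: 8/(u + 6)² - 47/(u + 6)³


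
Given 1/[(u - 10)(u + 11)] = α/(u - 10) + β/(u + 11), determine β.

Cover-up at u = -11: β = 1/(-11 - 10) = -1/21


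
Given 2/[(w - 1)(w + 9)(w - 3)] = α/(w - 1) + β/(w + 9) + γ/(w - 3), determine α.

Cover-up at w = 1: α = 2/[(1 + 9)(1 - 3)] = 2/[(10)(-2)] = -2/20 = -1/10


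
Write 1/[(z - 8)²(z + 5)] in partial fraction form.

Cover-up at z=-5: R = 1/(-5 - 8)² = 1/169. Cover-up at z=8: Q = 1/(8 + 5) = 1/13. Comparing z² coeff: P = -R = -1/169
Result: (-1/169)/(z - 8) + (1/13)/(z - 8)² + (1/169)/(z + 5)


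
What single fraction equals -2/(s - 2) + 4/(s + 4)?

Common denominator (s - 2)(s + 4). Numerator: -2(s + 4) + 4(s - 2) = (-2s - 8) + (4s - 8) = 2s - 16
Result: (2s - 16)/[(s - 2)(s + 4)]


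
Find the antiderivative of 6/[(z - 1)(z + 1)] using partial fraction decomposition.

Decompose: 6/[(z - 1)(z + 1)] = 3/(z - 1) - 3/(z + 1). Integrate each term: 3 ln|(z - 1)| - 3 ln|(z + 1)| + C


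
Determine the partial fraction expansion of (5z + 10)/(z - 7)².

(5z + 10) = A(z - 7) + B. At z = 7: B = 5·7 + 10 = 45. Coeff of z: A = 5
Result: 5/(z - 7) + 45/(z - 7)²


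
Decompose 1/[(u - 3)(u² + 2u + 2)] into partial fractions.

Cover-up at u = 3: P = 1/(3² + 2·3 + 2) = 1/17. Then Q = -P = -1/17, R = -P·(2 + 3) = -5/17
Result: (1/17)/(u - 3) - ((1/17)u + 5/17)/(u² + 2u + 2)


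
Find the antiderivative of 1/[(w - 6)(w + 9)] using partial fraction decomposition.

Decompose: 1/[(w - 6)(w + 9)] = (1/15)/(w - 6) - (1/15)/(w + 9). Integrate each term: (1/15) ln|(w - 6)| - (1/15) ln|(w + 9)| + C


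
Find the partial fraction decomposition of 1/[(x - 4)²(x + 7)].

Cover-up at x=-7: γ = 1/(-7 - 4)² = 1/121. Cover-up at x=4: β = 1/(4 + 7) = 1/11. Comparing x² coeff: α = -γ = -1/121
Result: (-1/121)/(x - 4) + (1/11)/(x - 4)² + (1/121)/(x + 7)


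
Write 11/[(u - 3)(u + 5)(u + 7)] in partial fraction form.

Using cover-up method: P = 11/80, Q = -11/16, R = 11/20
Result: (11/80)/(u - 3) - (11/16)/(u + 5) + (11/20)/(u + 7)


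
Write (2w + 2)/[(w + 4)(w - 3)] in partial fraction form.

At w=-4: α = (2·(-4) + 2)/(-4 - 3) = 6/7. At w=3: β = (2·3 + 2)/(3 + 4) = 8/7
Result: (6/7)/(w + 4) + (8/7)/(w - 3)


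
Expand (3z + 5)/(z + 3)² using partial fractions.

(3z + 5) = P(z + 3) + Q. At z = -3: Q = 3·(-3) + 5 = -4. Coeff of z: P = 3
Result: 3/(z + 3) - 4/(z + 3)²


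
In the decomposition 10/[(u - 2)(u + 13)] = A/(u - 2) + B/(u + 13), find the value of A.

Cover-up at u = 2: A = 10/(2 + 13) = 10/15 = 2/3


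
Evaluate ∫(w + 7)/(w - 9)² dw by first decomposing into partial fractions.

Decompose: A = 1, B = 1·9 + 7 = 16, so (w + 7)/(w - 9)² = 1/(w - 9) + 16/(w - 9)². Integrate: ∫ A/(w - 9) dw = ln|(w - 9)|; ∫ B/(w - 9)² dw = -16/(w - 9). Sum: ln|(w - 9)| - 16/(w - 9) + C


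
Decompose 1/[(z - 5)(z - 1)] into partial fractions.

1/(z - 5)(z - 1) = α/(z - 5) + β/(z - 1). α = 1/(5 - 1) = 1/4, β = 1/(1 - 5) = -1/4
Result: (1/4)/(z - 5) - (1/4)/(z - 1)


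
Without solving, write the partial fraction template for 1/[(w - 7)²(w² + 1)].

Repeated linear + quadratic: α/(w - 7) + β/(w - 7)² + (γw + δ)/(w² + 1)


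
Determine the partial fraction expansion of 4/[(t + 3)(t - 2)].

4/(t + 3)(t - 2) = A/(t + 3) + B/(t - 2). A = 4/(-3 - 2) = -4/5, B = 4/(2 + 3) = 4/5
Result: (-4/5)/(t + 3) + (4/5)/(t - 2)


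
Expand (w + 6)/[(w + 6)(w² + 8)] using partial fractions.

At w=-6: A = (1·(-6) + 6)/((-6)² + 8) = 0. B = -A = 0, C = 1 - (-6)·A = 1
Result: (1)/(w² + 8)


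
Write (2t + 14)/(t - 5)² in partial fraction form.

(2t + 14) = P(t - 5) + Q. At t = 5: Q = 2·5 + 14 = 24. Coeff of t: P = 2
Result: 2/(t - 5) + 24/(t - 5)²


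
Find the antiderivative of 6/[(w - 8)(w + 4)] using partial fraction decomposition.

Decompose: 6/[(w - 8)(w + 4)] = (1/2)/(w - 8) - (1/2)/(w + 4). Integrate each term: (1/2) ln|(w - 8)| - (1/2) ln|(w + 4)| + C


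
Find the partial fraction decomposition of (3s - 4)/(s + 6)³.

(3s - 4) = α(s + 6)² + β(s + 6) + γ. At s = -6: γ = 3·(-6) - 4 = -22. Coefficients: α = 0, β = 3
Result: 3/(s + 6)² - 22/(s + 6)³


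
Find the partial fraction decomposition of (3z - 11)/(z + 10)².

(3z - 11) = P(z + 10) + Q. At z = -10: Q = 3·(-10) - 11 = -41. Coeff of z: P = 3
Result: 3/(z + 10) - 41/(z + 10)²


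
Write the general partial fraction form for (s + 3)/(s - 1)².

Repeated linear factor: α/(s - 1) + β/(s - 1)²


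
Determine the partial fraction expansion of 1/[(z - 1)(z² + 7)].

Cover-up at z = 1: A = 1/(1² + 7) = 1/8. Then B = -A = -1/8, C = -A·(0 + 1) = -1/8
Result: (1/8)/(z - 1) - ((1/8)z + 1/8)/(z² + 7)


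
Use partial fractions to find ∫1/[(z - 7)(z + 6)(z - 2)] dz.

Cover-up: A = 1/65, B = 1/104, C = -1/40. Decomposition: (1/65)/(z - 7) + (1/104)/(z + 6) - (1/40)/(z - 2). Integrate each term: (1/65) ln|(z - 7)| + (1/104) ln|(z + 6)| - (1/40) ln|(z - 2)| + C


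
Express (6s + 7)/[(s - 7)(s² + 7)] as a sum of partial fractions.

At s=7: α = (6·7 + 7)/(7² + 7) = 7/8. β = -α = -7/8, γ = 6 - 7·α = -1/8
Result: (7/8)/(s - 7) - ((7/8)s + 1/8)/(s² + 7)


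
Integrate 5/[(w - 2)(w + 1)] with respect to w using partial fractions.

Decompose: 5/[(w - 2)(w + 1)] = (5/3)/(w - 2) - (5/3)/(w + 1). Integrate each term: (5/3) ln|(w - 2)| - (5/3) ln|(w + 1)| + C


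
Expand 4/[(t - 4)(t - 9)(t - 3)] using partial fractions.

Using cover-up method: α = -4/5, β = 2/15, γ = 2/3
Result: (-4/5)/(t - 4) + (2/15)/(t - 9) + (2/3)/(t - 3)


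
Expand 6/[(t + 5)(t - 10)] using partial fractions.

6/(t + 5)(t - 10) = P/(t + 5) + Q/(t - 10). P = 6/(-5 - 10) = -2/5, Q = 6/(10 + 5) = 2/5
Result: (-2/5)/(t + 5) + (2/5)/(t - 10)


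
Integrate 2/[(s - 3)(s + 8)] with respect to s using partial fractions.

Decompose: 2/[(s - 3)(s + 8)] = (2/11)/(s - 3) - (2/11)/(s + 8). Integrate each term: (2/11) ln|(s - 3)| - (2/11) ln|(s + 8)| + C


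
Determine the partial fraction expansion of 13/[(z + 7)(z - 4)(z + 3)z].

Using Heaviside cover-up: (-13/308)/(z + 7) + (13/308)/(z - 4) + (13/84)/(z + 3) - (13/84)/z


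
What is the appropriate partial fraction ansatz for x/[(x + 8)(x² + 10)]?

Linear + irreducible quadratic: A/(x + 8) + (Bx + C)/(x² + 10)


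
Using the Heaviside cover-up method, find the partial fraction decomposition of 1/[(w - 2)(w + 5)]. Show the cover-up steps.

Cover (w - 2): set w=2, get A = 1/(2 + 5) = 1/7. Cover (w + 5): set w=-5, get B = 1/(-5 - 2) = -1/7.
Result: (1/7)/(w - 2) - (1/7)/(w + 5)


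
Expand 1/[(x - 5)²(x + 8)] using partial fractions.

Cover-up at x=-8: C = 1/(-8 - 5)² = 1/169. Cover-up at x=5: B = 1/(5 + 8) = 1/13. Comparing x² coeff: A = -C = -1/169
Result: (-1/169)/(x - 5) + (1/13)/(x - 5)² + (1/169)/(x + 8)


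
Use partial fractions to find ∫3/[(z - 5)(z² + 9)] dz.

Cover-up at z=5: P = 3/(5²+9) = 3/34. Coeff matching: Q = -3/34, R = -15/34. Decomposition: (3/34)/(z - 5) - ((3/34)z + 15/34)/(z² + 9). Integrate: linear → ln, quadratic → (1/2)ln + arctan: (3/34) ln|(z - 5)| - (3/68) ln(z² + 9) - (5/34) arctan(z/3) + C


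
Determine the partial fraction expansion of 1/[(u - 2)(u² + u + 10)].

Cover-up at u = 2: P = 1/(2² + 1·2 + 10) = 1/16. Then Q = -P = -1/16, R = -P·(1 + 2) = -3/16
Result: (1/16)/(u - 2) - ((1/16)u + 3/16)/(u² + u + 10)


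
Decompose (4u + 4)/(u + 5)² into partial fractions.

(4u + 4) = P(u + 5) + Q. At u = -5: Q = 4·(-5) + 4 = -16. Coeff of u: P = 4
Result: 4/(u + 5) - 16/(u + 5)²


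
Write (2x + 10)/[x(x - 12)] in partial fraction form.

At x=0: P = (2·0 + 10)/(0 - 12) = -5/6. At x=12: Q = (2·12 + 10)/(12 - 0) = 17/6
Result: (-5/6)/x + (17/6)/(x - 12)


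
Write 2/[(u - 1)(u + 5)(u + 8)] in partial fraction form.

Using cover-up method: α = 1/27, β = -1/9, γ = 2/27
Result: (1/27)/(u - 1) - (1/9)/(u + 5) + (2/27)/(u + 8)


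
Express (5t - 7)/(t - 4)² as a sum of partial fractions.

(5t - 7) = P(t - 4) + Q. At t = 4: Q = 5·4 - 7 = 13. Coeff of t: P = 5
Result: 5/(t - 4) + 13/(t - 4)²


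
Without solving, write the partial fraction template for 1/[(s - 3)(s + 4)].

Distinct linear factors: A/(s - 3) + B/(s + 4)


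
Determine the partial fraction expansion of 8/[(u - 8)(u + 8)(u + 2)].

Using cover-up method: A = 1/20, B = 1/12, C = -2/15
Result: (1/20)/(u - 8) + (1/12)/(u + 8) - (2/15)/(u + 2)


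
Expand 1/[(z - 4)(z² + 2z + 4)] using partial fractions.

Cover-up at z = 4: α = 1/(4² + 2·4 + 4) = 1/28. Then β = -α = -1/28, γ = -α·(2 + 4) = -3/14
Result: (1/28)/(z - 4) - ((1/28)z + 3/14)/(z² + 2z + 4)


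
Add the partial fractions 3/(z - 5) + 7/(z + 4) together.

Common denominator (z - 5)(z + 4). Numerator: 3(z + 4) + 7(z - 5) = (3z + 12) + (7z - 35) = 10z - 23
Result: (10z - 23)/[(z - 5)(z + 4)]


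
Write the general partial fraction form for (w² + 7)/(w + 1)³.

Repeated linear factor (power 3): A/(w + 1) + B/(w + 1)² + C/(w + 1)³


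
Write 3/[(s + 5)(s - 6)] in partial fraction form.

3/(s + 5)(s - 6) = P/(s + 5) + Q/(s - 6). P = 3/(-5 - 6) = -3/11, Q = 3/(6 + 5) = 3/11
Result: (-3/11)/(s + 5) + (3/11)/(s - 6)


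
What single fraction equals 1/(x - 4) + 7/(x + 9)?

Common denominator (x - 4)(x + 9). Numerator: 1(x + 9) + 7(x - 4) = (x + 9) + (7x - 28) = 8x - 19
Result: (8x - 19)/[(x - 4)(x + 9)]


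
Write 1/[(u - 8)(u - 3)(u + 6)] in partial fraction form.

Using cover-up method: α = 1/70, β = -1/45, γ = 1/126
Result: (1/70)/(u - 8) - (1/45)/(u - 3) + (1/126)/(u + 6)


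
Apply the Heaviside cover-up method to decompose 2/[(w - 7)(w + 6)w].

Cover (w - 7), w=7: A = 2/[(7 + 6)(7 - 0)] = 2/91. Cover (w + 6), w=-6: B = 2/[(-6 - 7)(-6 - 0)] = 1/39. Cover w, w=0: C = 2/[(0 - 7)(0 + 6)] = -1/21.
Result: (2/91)/(w - 7) + (1/39)/(w + 6) - (1/21)/w


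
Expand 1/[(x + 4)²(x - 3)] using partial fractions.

Cover-up at x=3: C = 1/(3 + 4)² = 1/49. Cover-up at x=-4: B = 1/(-4 - 3) = -1/7. Comparing x² coeff: A = -C = -1/49
Result: (-1/49)/(x + 4) - (1/7)/(x + 4)² + (1/49)/(x - 3)


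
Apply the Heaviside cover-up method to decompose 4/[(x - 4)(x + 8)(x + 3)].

Cover (x - 4), x=4: α = 4/[(4 + 8)(4 + 3)] = 1/21. Cover (x + 8), x=-8: β = 4/[(-8 - 4)(-8 + 3)] = 1/15. Cover (x + 3), x=-3: γ = 4/[(-3 - 4)(-3 + 8)] = -4/35.
Result: (1/21)/(x - 4) + (1/15)/(x + 8) - (4/35)/(x + 3)


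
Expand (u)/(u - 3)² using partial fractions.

(u) = P(u - 3) + Q. At u = 3: Q = 1·3 + 0 = 3. Coeff of u: P = 1
Result: 1/(u - 3) + 3/(u - 3)²


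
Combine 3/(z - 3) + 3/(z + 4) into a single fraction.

Common denominator (z - 3)(z + 4). Numerator: 3(z + 4) + 3(z - 3) = (3z + 12) + (3z - 9) = 6z + 3
Result: (6z + 3)/[(z - 3)(z + 4)]


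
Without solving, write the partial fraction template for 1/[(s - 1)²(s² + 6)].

Repeated linear + quadratic: A/(s - 1) + B/(s - 1)² + (Cs + D)/(s² + 6)


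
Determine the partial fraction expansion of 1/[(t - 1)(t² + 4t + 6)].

Cover-up at t = 1: α = 1/(1² + 4·1 + 6) = 1/11. Then β = -α = -1/11, γ = -α·(4 + 1) = -5/11
Result: (1/11)/(t - 1) - ((1/11)t + 5/11)/(t² + 4t + 6)


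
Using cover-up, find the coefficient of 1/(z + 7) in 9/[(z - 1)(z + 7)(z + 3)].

Cover (z + 7), set z=-7: 9/[(-7 - 1)(-7 + 3)] = 9/32


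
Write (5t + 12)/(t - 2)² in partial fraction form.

(5t + 12) = A(t - 2) + B. At t = 2: B = 5·2 + 12 = 22. Coeff of t: A = 5
Result: 5/(t - 2) + 22/(t - 2)²


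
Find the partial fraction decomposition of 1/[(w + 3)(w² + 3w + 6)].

Cover-up at w = -3: P = 1/((-3)² + 3·(-3) + 6) = 1/6. Then Q = -P = -1/6, R = -P·(3 - 3) = 0
Result: (1/6)/(w + 3) - ((1/6)w)/(w² + 3w + 6)


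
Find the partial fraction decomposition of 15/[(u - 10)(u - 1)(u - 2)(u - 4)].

Using Heaviside cover-up: (5/144)/(u - 10) - (5/9)/(u - 1) + (15/16)/(u - 2) - (5/12)/(u - 4)


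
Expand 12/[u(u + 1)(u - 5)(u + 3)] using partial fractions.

Using Heaviside cover-up: (-4/5)/u + 1/(u + 1) + (1/20)/(u - 5) - (1/4)/(u + 3)


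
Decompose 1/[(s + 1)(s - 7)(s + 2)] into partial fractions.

Using cover-up method: P = -1/8, Q = 1/72, R = 1/9
Result: (-1/8)/(s + 1) + (1/72)/(s - 7) + (1/9)/(s + 2)


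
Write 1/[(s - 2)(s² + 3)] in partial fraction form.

Cover-up at s = 2: A = 1/(2² + 3) = 1/7. Then B = -A = -1/7, C = -A·(0 + 2) = -2/7
Result: (1/7)/(s - 2) - ((1/7)s + 2/7)/(s² + 3)


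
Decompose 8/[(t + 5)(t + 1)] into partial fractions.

8/(t + 5)(t + 1) = A/(t + 5) + B/(t + 1). A = 8/(-5 + 1) = -2, B = 8/(-1 + 5) = 2
Result: -2/(t + 5) + 2/(t + 1)


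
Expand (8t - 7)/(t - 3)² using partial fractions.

(8t - 7) = A(t - 3) + B. At t = 3: B = 8·3 - 7 = 17. Coeff of t: A = 8
Result: 8/(t - 3) + 17/(t - 3)²


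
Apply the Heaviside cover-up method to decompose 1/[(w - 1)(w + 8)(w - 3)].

Cover (w - 1), w=1: A = 1/[(1 + 8)(1 - 3)] = -1/18. Cover (w + 8), w=-8: B = 1/[(-8 - 1)(-8 - 3)] = 1/99. Cover (w - 3), w=3: C = 1/[(3 - 1)(3 + 8)] = 1/22.
Result: (-1/18)/(w - 1) + (1/99)/(w + 8) + (1/22)/(w - 3)


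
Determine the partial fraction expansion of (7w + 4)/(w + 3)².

(7w + 4) = α(w + 3) + β. At w = -3: β = 7·(-3) + 4 = -17. Coeff of w: α = 7
Result: 7/(w + 3) - 17/(w + 3)²


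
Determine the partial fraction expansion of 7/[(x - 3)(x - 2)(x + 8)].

Using cover-up method: α = 7/11, β = -7/10, γ = 7/110
Result: (7/11)/(x - 3) - (7/10)/(x - 2) + (7/110)/(x + 8)


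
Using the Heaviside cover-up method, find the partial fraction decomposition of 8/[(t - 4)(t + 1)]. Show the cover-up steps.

Cover (t - 4): set t=4, get α = 8/(4 + 1) = 8/5. Cover (t + 1): set t=-1, get β = 8/(-1 - 4) = -8/5.
Result: (8/5)/(t - 4) - (8/5)/(t + 1)


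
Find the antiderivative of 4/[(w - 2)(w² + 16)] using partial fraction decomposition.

Cover-up at w=2: A = 4/(2²+16) = 1/5. Coeff matching: B = -1/5, C = -2/5. Decomposition: (1/5)/(w - 2) - ((1/5)w + 2/5)/(w² + 16). Integrate: linear → ln, quadratic → (1/2)ln + arctan: (1/5) ln|(w - 2)| - (1/10) ln(w² + 16) - (1/10) arctan(w/4) + C


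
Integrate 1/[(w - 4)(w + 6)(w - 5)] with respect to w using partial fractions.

Cover-up: α = -1/10, β = 1/110, γ = 1/11. Decomposition: (-1/10)/(w - 4) + (1/110)/(w + 6) + (1/11)/(w - 5). Integrate each term: (-1/10) ln|(w - 4)| + (1/110) ln|(w + 6)| + (1/11) ln|(w - 5)| + C


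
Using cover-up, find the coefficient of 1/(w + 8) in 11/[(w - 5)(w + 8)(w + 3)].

Cover (w + 8), set w=-8: 11/[(-8 - 5)(-8 + 3)] = 11/65


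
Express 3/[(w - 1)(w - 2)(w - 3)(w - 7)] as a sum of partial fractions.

Using Heaviside cover-up: (-1/4)/(w - 1) + (3/5)/(w - 2) - (3/8)/(w - 3) + (1/40)/(w - 7)


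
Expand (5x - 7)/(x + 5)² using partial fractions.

(5x - 7) = P(x + 5) + Q. At x = -5: Q = 5·(-5) - 7 = -32. Coeff of x: P = 5
Result: 5/(x + 5) - 32/(x + 5)²


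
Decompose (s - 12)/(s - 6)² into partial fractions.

(s - 12) = α(s - 6) + β. At s = 6: β = 1·6 - 12 = -6. Coeff of s: α = 1
Result: 1/(s - 6) - 6/(s - 6)²


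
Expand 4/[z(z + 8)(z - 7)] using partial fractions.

Using cover-up method: P = -1/14, Q = 1/30, R = 4/105
Result: (-1/14)/z + (1/30)/(z + 8) + (4/105)/(z - 7)


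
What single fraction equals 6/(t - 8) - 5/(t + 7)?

Common denominator (t - 8)(t + 7). Numerator: 6(t + 7) - 5(t - 8) = (6t + 42) - (5t - 40) = t + 82
Result: (t + 82)/[(t - 8)(t + 7)]


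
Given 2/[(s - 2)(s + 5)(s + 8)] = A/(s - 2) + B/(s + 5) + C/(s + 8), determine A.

Cover-up at s = 2: A = 2/[(2 + 5)(2 + 8)] = 2/[(7)(10)] = 2/70 = 1/35


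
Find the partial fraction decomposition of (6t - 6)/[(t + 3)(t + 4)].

At t=-3: P = (6·(-3) - 6)/(-3 + 4) = -24. At t=-4: Q = (6·(-4) - 6)/(-4 + 3) = 30
Result: -24/(t + 3) + 30/(t + 4)


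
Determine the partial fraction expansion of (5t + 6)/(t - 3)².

(5t + 6) = P(t - 3) + Q. At t = 3: Q = 5·3 + 6 = 21. Coeff of t: P = 5
Result: 5/(t - 3) + 21/(t - 3)²


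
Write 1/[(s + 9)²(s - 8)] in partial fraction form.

Cover-up at s=8: C = 1/(8 + 9)² = 1/289. Cover-up at s=-9: B = 1/(-9 - 8) = -1/17. Comparing s² coeff: A = -C = -1/289
Result: (-1/289)/(s + 9) - (1/17)/(s + 9)² + (1/289)/(s - 8)


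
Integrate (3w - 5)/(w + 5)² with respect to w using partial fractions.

Decompose: A = 3, B = 3·(-5) - 5 = -20, so (3w - 5)/(w + 5)² = 3/(w + 5) - 20/(w + 5)². Integrate: ∫ A/(w + 5) dw = 3 ln|(w + 5)|; ∫ B/(w + 5)² dw = 20/(w + 5). Sum: 3 ln|(w + 5)| + 20/(w + 5) + C


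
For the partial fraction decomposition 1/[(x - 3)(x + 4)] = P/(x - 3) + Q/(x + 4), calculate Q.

Cover-up at x = -4: Q = 1/(-4 - 3) = -1/7


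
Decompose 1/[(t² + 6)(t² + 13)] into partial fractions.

Coefficient matching gives α = γ = 0, β = 1/(13-6) = 1/7, δ = -β = -1/7
Result: (1/7)/(t² + 6) - (1/7)/(t² + 13)


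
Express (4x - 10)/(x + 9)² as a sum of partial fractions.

(4x - 10) = P(x + 9) + Q. At x = -9: Q = 4·(-9) - 10 = -46. Coeff of x: P = 4
Result: 4/(x + 9) - 46/(x + 9)²


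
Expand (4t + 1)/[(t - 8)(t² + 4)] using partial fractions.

At t=8: α = (4·8 + 1)/(8² + 4) = 33/68. β = -α = -33/68, γ = 4 - 8·α = 2/17
Result: (33/68)/(t - 8) - ((33/68)t - 2/17)/(t² + 4)


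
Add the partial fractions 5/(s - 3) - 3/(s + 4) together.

Common denominator (s - 3)(s + 4). Numerator: 5(s + 4) - 3(s - 3) = (5s + 20) - (3s - 9) = 2s + 29
Result: (2s + 29)/[(s - 3)(s + 4)]


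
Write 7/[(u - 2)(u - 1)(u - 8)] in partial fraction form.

Using cover-up method: P = -7/6, Q = 1, R = 1/6
Result: (-7/6)/(u - 2) + 1/(u - 1) + (1/6)/(u - 8)


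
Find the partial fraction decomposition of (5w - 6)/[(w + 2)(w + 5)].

At w=-2: α = (5·(-2) - 6)/(-2 + 5) = -16/3. At w=-5: β = (5·(-5) - 6)/(-5 + 2) = 31/3
Result: (-16/3)/(w + 2) + (31/3)/(w + 5)


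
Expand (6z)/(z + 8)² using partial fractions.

(6z) = P(z + 8) + Q. At z = -8: Q = 6·(-8) + 0 = -48. Coeff of z: P = 6
Result: 6/(z + 8) - 48/(z + 8)²


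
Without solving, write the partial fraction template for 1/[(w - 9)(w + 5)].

Distinct linear factors: α/(w - 9) + β/(w + 5)


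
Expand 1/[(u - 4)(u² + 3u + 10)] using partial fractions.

Cover-up at u = 4: α = 1/(4² + 3·4 + 10) = 1/38. Then β = -α = -1/38, γ = -α·(3 + 4) = -7/38
Result: (1/38)/(u - 4) - ((1/38)u + 7/38)/(u² + 3u + 10)


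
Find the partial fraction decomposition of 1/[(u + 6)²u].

Cover-up at u=0: R = 1/(0 + 6)² = 1/36. Cover-up at u=-6: Q = 1/(-6 - 0) = -1/6. Comparing u² coeff: P = -R = -1/36
Result: (-1/36)/(u + 6) - (1/6)/(u + 6)² + (1/36)/u


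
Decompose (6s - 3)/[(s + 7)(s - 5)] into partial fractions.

At s=-7: A = (6·(-7) - 3)/(-7 - 5) = 15/4. At s=5: B = (6·5 - 3)/(5 + 7) = 9/4
Result: (15/4)/(s + 7) + (9/4)/(s - 5)


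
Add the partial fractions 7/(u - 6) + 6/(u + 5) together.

Common denominator (u - 6)(u + 5). Numerator: 7(u + 5) + 6(u - 6) = (7u + 35) + (6u - 36) = 13u - 1
Result: (13u - 1)/[(u - 6)(u + 5)]


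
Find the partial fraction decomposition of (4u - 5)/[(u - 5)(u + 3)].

At u=5: α = (4·5 - 5)/(5 + 3) = 15/8. At u=-3: β = (4·(-3) - 5)/(-3 - 5) = 17/8
Result: (15/8)/(u - 5) + (17/8)/(u + 3)


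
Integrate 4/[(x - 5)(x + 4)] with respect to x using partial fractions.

Decompose: 4/[(x - 5)(x + 4)] = (4/9)/(x - 5) - (4/9)/(x + 4). Integrate each term: (4/9) ln|(x - 5)| - (4/9) ln|(x + 4)| + C


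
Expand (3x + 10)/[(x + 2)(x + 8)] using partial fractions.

At x=-2: A = (3·(-2) + 10)/(-2 + 8) = 2/3. At x=-8: B = (3·(-8) + 10)/(-8 + 2) = 7/3
Result: (2/3)/(x + 2) + (7/3)/(x + 8)


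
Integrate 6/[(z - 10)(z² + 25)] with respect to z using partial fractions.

Cover-up at z=10: P = 6/(10²+25) = 6/125. Coeff matching: Q = -6/125, R = -12/25. Decomposition: (6/125)/(z - 10) - ((6/125)z + 12/25)/(z² + 25). Integrate: linear → ln, quadratic → (1/2)ln + arctan: (6/125) ln|(z - 10)| - (3/125) ln(z² + 25) - (12/125) arctan(z/5) + C


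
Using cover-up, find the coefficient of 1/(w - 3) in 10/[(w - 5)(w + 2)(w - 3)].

Cover (w - 3), set w=3: 10/[(3 - 5)(3 + 2)] = -1


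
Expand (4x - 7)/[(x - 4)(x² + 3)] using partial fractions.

At x=4: P = (4·4 - 7)/(4² + 3) = 9/19. Q = -P = -9/19, R = 4 - 4·P = 40/19
Result: (9/19)/(x - 4) - ((9/19)x - 40/19)/(x² + 3)


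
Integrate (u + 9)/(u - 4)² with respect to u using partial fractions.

Decompose: A = 1, B = 1·4 + 9 = 13, so (u + 9)/(u - 4)² = 1/(u - 4) + 13/(u - 4)². Integrate: ∫ A/(u - 4) du = ln|(u - 4)|; ∫ B/(u - 4)² du = -13/(u - 4). Sum: ln|(u - 4)| - 13/(u - 4) + C


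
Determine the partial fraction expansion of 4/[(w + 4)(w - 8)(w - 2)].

Using cover-up method: A = 1/18, B = 1/18, C = -1/9
Result: (1/18)/(w + 4) + (1/18)/(w - 8) - (1/9)/(w - 2)


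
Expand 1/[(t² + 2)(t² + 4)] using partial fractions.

Coefficient matching gives α = γ = 0, β = 1/(4-2) = 1/2, δ = -β = -1/2
Result: (1/2)/(t² + 2) - (1/2)/(t² + 4)


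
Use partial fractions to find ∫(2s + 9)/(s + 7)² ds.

Decompose: A = 2, B = 2·(-7) + 9 = -5, so (2s + 9)/(s + 7)² = 2/(s + 7) - 5/(s + 7)². Integrate: ∫ A/(s + 7) ds = 2 ln|(s + 7)|; ∫ B/(s + 7)² ds = 5/(s + 7). Sum: 2 ln|(s + 7)| + 5/(s + 7) + C


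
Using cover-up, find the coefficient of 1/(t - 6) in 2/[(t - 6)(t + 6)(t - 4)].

Cover (t - 6), set t=6: 2/[(6 + 6)(6 - 4)] = 1/12


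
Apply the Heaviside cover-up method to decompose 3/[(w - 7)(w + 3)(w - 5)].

Cover (w - 7), w=7: α = 3/[(7 + 3)(7 - 5)] = 3/20. Cover (w + 3), w=-3: β = 3/[(-3 - 7)(-3 - 5)] = 3/80. Cover (w - 5), w=5: γ = 3/[(5 - 7)(5 + 3)] = -3/16.
Result: (3/20)/(w - 7) + (3/80)/(w + 3) - (3/16)/(w - 5)


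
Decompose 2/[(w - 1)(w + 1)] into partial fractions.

2/(w - 1)(w + 1) = A/(w - 1) + B/(w + 1). A = 2/(1 + 1) = 1, B = 2/(-1 - 1) = -1
Result: 1/(w - 1) - 1/(w + 1)


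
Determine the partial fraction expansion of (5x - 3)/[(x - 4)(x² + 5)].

At x=4: α = (5·4 - 3)/(4² + 5) = 17/21. β = -α = -17/21, γ = 5 - 4·α = 37/21
Result: (17/21)/(x - 4) - ((17/21)x - 37/21)/(x² + 5)


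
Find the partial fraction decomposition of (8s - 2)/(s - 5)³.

(8s - 2) = P(s - 5)² + Q(s - 5) + R. At s = 5: R = 8·5 - 2 = 38. Coefficients: P = 0, Q = 8
Result: 8/(s - 5)² + 38/(s - 5)³


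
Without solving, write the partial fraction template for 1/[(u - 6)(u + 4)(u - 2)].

Three distinct linear factors: α/(u - 6) + β/(u + 4) + γ/(u - 2)


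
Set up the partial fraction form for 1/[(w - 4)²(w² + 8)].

Repeated linear + quadratic: α/(w - 4) + β/(w - 4)² + (γw + δ)/(w² + 8)


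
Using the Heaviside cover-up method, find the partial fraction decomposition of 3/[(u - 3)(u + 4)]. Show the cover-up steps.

Cover (u - 3): set u=3, get α = 3/(3 + 4) = 3/7. Cover (u + 4): set u=-4, get β = 3/(-4 - 3) = -3/7.
Result: (3/7)/(u - 3) - (3/7)/(u + 4)


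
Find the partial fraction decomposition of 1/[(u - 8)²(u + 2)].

Cover-up at u=-2: γ = 1/(-2 - 8)² = 1/100. Cover-up at u=8: β = 1/(8 + 2) = 1/10. Comparing u² coeff: α = -γ = -1/100
Result: (-1/100)/(u - 8) + (1/10)/(u - 8)² + (1/100)/(u + 2)


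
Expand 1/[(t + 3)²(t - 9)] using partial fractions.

Cover-up at t=9: R = 1/(9 + 3)² = 1/144. Cover-up at t=-3: Q = 1/(-3 - 9) = -1/12. Comparing t² coeff: P = -R = -1/144
Result: (-1/144)/(t + 3) - (1/12)/(t + 3)² + (1/144)/(t - 9)


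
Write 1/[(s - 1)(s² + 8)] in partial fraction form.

Cover-up at s = 1: α = 1/(1² + 8) = 1/9. Then β = -α = -1/9, γ = -α·(0 + 1) = -1/9
Result: (1/9)/(s - 1) - ((1/9)s + 1/9)/(s² + 8)


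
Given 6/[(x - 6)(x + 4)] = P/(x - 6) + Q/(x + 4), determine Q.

Cover-up at x = -4: Q = 6/(-4 - 6) = -6/10 = -3/5


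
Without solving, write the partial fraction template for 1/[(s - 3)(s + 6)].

Distinct linear factors: α/(s - 3) + β/(s + 6)


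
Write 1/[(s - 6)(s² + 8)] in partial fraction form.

Cover-up at s = 6: α = 1/(6² + 8) = 1/44. Then β = -α = -1/44, γ = -α·(0 + 6) = -3/22
Result: (1/44)/(s - 6) - ((1/44)s + 3/22)/(s² + 8)


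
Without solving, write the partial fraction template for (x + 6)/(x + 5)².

Repeated linear factor: P/(x + 5) + Q/(x + 5)²


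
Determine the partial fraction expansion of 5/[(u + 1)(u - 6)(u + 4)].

Using cover-up method: P = -5/21, Q = 1/14, R = 1/6
Result: (-5/21)/(u + 1) + (1/14)/(u - 6) + (1/6)/(u + 4)


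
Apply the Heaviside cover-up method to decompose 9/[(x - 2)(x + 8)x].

Cover (x - 2), x=2: α = 9/[(2 + 8)(2 - 0)] = 9/20. Cover (x + 8), x=-8: β = 9/[(-8 - 2)(-8 - 0)] = 9/80. Cover x, x=0: γ = 9/[(0 - 2)(0 + 8)] = -9/16.
Result: (9/20)/(x - 2) + (9/80)/(x + 8) - (9/16)/x


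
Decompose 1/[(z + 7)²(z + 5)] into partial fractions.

Cover-up at z=-5: R = 1/(-5 + 7)² = 1/4. Cover-up at z=-7: Q = 1/(-7 + 5) = -1/2. Comparing z² coeff: P = -R = -1/4
Result: (-1/4)/(z + 7) - (1/2)/(z + 7)² + (1/4)/(z + 5)


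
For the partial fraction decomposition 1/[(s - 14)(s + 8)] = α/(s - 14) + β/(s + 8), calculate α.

Cover-up at s = 14: α = 1/(14 + 8) = 1/22


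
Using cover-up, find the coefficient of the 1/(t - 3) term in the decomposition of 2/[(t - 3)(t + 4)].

Cover (t - 3), set t=3: 2/((t + 4) at t=3) = 2/(7) = 2/7


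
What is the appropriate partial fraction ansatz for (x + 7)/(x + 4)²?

Repeated linear factor: P/(x + 4) + Q/(x + 4)²


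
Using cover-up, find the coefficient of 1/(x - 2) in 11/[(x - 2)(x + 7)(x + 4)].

Cover (x - 2), set x=2: 11/[(2 + 7)(2 + 4)] = 11/54


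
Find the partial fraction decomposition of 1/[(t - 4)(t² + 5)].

Cover-up at t = 4: α = 1/(4² + 5) = 1/21. Then β = -α = -1/21, γ = -α·(0 + 4) = -4/21
Result: (1/21)/(t - 4) - ((1/21)t + 4/21)/(t² + 5)


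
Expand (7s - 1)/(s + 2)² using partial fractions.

(7s - 1) = P(s + 2) + Q. At s = -2: Q = 7·(-2) - 1 = -15. Coeff of s: P = 7
Result: 7/(s + 2) - 15/(s + 2)²


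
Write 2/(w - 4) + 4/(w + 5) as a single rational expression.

Common denominator (w - 4)(w + 5). Numerator: 2(w + 5) + 4(w - 4) = (2w + 10) + (4w - 16) = 6w - 6
Result: (6w - 6)/[(w - 4)(w + 5)]


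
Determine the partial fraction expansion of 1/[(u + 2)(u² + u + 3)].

Cover-up at u = -2: α = 1/((-2)² + 1·(-2) + 3) = 1/5. Then β = -α = -1/5, γ = -α·(1 - 2) = 1/5
Result: (1/5)/(u + 2) - ((1/5)u - 1/5)/(u² + u + 3)


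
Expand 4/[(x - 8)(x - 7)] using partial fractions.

4/(x - 8)(x - 7) = A/(x - 8) + B/(x - 7). A = 4/(8 - 7) = 4, B = 4/(7 - 8) = -4
Result: 4/(x - 8) - 4/(x - 7)


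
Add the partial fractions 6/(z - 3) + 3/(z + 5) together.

Common denominator (z - 3)(z + 5). Numerator: 6(z + 5) + 3(z - 3) = (6z + 30) + (3z - 9) = 9z + 21
Result: (9z + 21)/[(z - 3)(z + 5)]


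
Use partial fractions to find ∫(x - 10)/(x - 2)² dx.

Decompose: α = 1, β = 1·2 - 10 = -8, so (x - 10)/(x - 2)² = 1/(x - 2) - 8/(x - 2)². Integrate: ∫ α/(x - 2) dx = ln|(x - 2)|; ∫ β/(x - 2)² dx = 8/(x - 2). Sum: ln|(x - 2)| + 8/(x - 2) + C


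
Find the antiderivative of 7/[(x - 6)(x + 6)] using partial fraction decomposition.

Decompose: 7/[(x - 6)(x + 6)] = (7/12)/(x - 6) - (7/12)/(x + 6). Integrate each term: (7/12) ln|(x - 6)| - (7/12) ln|(x + 6)| + C


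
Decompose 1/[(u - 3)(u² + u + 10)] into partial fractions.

Cover-up at u = 3: A = 1/(3² + 1·3 + 10) = 1/22. Then B = -A = -1/22, C = -A·(1 + 3) = -2/11
Result: (1/22)/(u - 3) - ((1/22)u + 2/11)/(u² + u + 10)


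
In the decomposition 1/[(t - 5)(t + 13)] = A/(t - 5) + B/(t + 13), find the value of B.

Cover-up at t = -13: B = 1/(-13 - 5) = -1/18


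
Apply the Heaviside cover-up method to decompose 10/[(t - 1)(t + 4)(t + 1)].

Cover (t - 1), t=1: α = 10/[(1 + 4)(1 + 1)] = 1. Cover (t + 4), t=-4: β = 10/[(-4 - 1)(-4 + 1)] = 2/3. Cover (t + 1), t=-1: γ = 10/[(-1 - 1)(-1 + 4)] = -5/3.
Result: 1/(t - 1) + (2/3)/(t + 4) - (5/3)/(t + 1)


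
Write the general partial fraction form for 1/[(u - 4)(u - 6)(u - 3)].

Three distinct linear factors: P/(u - 4) + Q/(u - 6) + R/(u - 3)


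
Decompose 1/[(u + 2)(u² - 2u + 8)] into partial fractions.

Cover-up at u = -2: α = 1/((-2)² - 2·(-2) + 8) = 1/16. Then β = -α = -1/16, γ = -α·(-2 - 2) = 1/4
Result: (1/16)/(u + 2) - ((1/16)u - 1/4)/(u² - 2u + 8)


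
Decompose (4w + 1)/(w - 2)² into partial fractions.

(4w + 1) = A(w - 2) + B. At w = 2: B = 4·2 + 1 = 9. Coeff of w: A = 4
Result: 4/(w - 2) + 9/(w - 2)²


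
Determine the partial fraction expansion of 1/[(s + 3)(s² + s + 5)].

Cover-up at s = -3: A = 1/((-3)² + 1·(-3) + 5) = 1/11. Then B = -A = -1/11, C = -A·(1 - 3) = 2/11
Result: (1/11)/(s + 3) - ((1/11)s - 2/11)/(s² + s + 5)


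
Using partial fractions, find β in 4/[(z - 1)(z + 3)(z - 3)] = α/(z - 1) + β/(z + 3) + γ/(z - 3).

Cover-up at z = -3: β = 4/[(-3 - 1)(-3 - 3)] = 4/[(-4)(-6)] = 4/24 = 1/6


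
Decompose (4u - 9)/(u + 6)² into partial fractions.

(4u - 9) = α(u + 6) + β. At u = -6: β = 4·(-6) - 9 = -33. Coeff of u: α = 4
Result: 4/(u + 6) - 33/(u + 6)²


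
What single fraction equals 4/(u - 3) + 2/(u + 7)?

Common denominator (u - 3)(u + 7). Numerator: 4(u + 7) + 2(u - 3) = (4u + 28) + (2u - 6) = 6u + 22
Result: (6u + 22)/[(u - 3)(u + 7)]


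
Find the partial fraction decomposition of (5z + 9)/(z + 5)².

(5z + 9) = P(z + 5) + Q. At z = -5: Q = 5·(-5) + 9 = -16. Coeff of z: P = 5
Result: 5/(z + 5) - 16/(z + 5)²


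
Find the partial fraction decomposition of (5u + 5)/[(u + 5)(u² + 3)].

At u=-5: A = (5·(-5) + 5)/((-5)² + 3) = -5/7. B = -A = 5/7, C = 5 - (-5)·A = 10/7
Result: (-5/7)/(u + 5) + ((5/7)u + 10/7)/(u² + 3)


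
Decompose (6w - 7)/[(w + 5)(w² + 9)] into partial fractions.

At w=-5: A = (6·(-5) - 7)/((-5)² + 9) = -37/34. B = -A = 37/34, C = 6 - (-5)·A = 19/34
Result: (-37/34)/(w + 5) + ((37/34)w + 19/34)/(w² + 9)


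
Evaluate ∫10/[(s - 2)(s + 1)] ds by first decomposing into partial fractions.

Decompose: 10/[(s - 2)(s + 1)] = (10/3)/(s - 2) - (10/3)/(s + 1). Integrate each term: (10/3) ln|(s - 2)| - (10/3) ln|(s + 1)| + C


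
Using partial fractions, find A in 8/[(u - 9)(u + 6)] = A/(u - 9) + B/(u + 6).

Cover-up at u = 9: A = 8/(9 + 6) = 8/15
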